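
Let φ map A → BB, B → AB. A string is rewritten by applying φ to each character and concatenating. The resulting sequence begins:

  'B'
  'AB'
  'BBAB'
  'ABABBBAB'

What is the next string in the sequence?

Expanding ABABBBAB: A→BB, B→AB, A→BB, B→AB, B→AB, B→AB, A→BB, B→AB. Concatenated: BB AB BB AB AB AB BB AB.

BBABBBABABABBBAB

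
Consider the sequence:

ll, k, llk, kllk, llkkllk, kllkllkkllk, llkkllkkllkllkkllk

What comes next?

kllkllkkllkllkkllkkllkllkkllk

Each term (from the third on) is the two preceding terms concatenated in order: term 3 = ll·k = llk.
Continuing: kllkllkkllk · llkkllkkllkllkkllk gives term 8.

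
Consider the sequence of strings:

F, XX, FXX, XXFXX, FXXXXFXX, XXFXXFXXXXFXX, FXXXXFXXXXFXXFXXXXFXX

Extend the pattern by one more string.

XXFXXFXXXXFXXFXXXXFXXXXFXXFXXXXFXX

From term 3 onward, concatenate the second-to-last term with the last: F·XX = FXX, XX·FXX = XXFXX, …
So term 8 is XXFXXFXXXXFXX·FXXXXFXXXXFXXFXXXXFXX.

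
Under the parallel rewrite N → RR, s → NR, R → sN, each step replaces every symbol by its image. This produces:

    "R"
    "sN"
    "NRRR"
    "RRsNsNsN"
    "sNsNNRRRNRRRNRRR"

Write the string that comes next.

φ(sNsNNRRRNRRRNRRR) expands symbol-by-symbol to NR RR NR RR RR sN sN sN RR sN sN sN RR sN sN sN; joining the 16 pieces gives the next term.

NRRRNRRRRRsNsNsNRRsNsNsNRRsNsNsN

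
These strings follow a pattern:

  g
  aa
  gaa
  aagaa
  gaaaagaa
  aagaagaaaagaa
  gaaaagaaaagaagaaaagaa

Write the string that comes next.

aagaagaaaagaagaaaagaaaagaagaaaagaa

Each term (from the third on) is the two preceding terms concatenated in order: term 3 = g·aa = gaa.
So term 8 is aagaagaaaagaa·gaaaagaaaagaagaaaagaa.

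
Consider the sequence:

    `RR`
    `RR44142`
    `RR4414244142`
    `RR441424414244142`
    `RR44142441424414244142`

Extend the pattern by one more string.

Each term is the previous one with 44142 appended.
Applying this once more to RR44142441424414244142:

RR4414244142441424414244142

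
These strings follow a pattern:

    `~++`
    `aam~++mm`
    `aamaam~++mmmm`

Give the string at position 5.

aamaamaamaam~++mmmmmmmm

Each term wraps the previous one in aam on the left and mm on the right.
From aamaam~++mmmm, 2 further steps: aamaam~++mmmm → aamaamaam~++mmmmmm → (answer).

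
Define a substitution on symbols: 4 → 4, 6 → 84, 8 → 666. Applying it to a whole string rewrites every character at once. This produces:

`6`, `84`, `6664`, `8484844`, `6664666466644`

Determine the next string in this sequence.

φ(6664666466644) expands symbol-by-symbol to 84 84 84 4 84 84 84 4 84 84 84 4 4; joining the 13 pieces gives the next term.

8484844848484484848444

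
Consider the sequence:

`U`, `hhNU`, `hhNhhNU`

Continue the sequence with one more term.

Every step adds hhN at the front: s(k+1) = hhN·s(k).
One more step from hhNhhNU gives the answer.

hhNhhNhhNU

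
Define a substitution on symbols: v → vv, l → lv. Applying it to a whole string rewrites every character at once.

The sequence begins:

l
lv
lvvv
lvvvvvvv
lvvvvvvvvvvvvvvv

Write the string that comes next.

Applying the rule to each of the 16 symbols of lvvvvvvvvvvvvvvv gives the pieces lv vv vv vv vv vv vv vv vv vv vv vv vv vv vv vv, which concatenate to the answer.

lvvvvvvvvvvvvvvvvvvvvvvvvvvvvvvv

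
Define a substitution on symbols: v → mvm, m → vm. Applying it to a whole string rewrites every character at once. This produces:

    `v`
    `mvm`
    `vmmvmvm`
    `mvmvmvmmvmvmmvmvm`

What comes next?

Rewriting the 17 symbols of mvmvmvmmvmvmmvmvm one by one yields vm mvm vm mvm vm mvm vm vm mvm vm mvm vm vm mvm vm mvm vm; concatenated:

vmmvmvmmvmvmmvmvmvmmvmvmmvmvmvmmvmvmmvmvm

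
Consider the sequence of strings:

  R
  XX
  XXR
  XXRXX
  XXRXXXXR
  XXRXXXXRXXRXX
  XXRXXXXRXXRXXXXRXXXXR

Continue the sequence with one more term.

This is a Fibonacci-style word recurrence s(k) = s(k−1)·s(k−2): e.g. XX·R = XXR.
Continuing: XXRXXXXRXXRXXXXRXXXXR · XXRXXXXRXXRXX gives term 8.

XXRXXXXRXXRXXXXRXXXXRXXRXXXXRXXRXX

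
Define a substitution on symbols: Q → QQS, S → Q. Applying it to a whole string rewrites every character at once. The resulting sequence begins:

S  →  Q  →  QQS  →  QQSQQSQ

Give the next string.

QQSQQSQQQSQQSQQQS

Apply φ to QQSQQSQ symbol by symbol: Q→QQS, Q→QQS, S→Q, Q→QQS, Q→QQS, S→Q, Q→QQS; joined: QQS QQS Q QQS QQS Q QQS.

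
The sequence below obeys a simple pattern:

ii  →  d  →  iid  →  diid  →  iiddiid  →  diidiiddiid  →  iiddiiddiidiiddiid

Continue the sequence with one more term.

diidiiddiidiiddiiddiidiiddiid

From term 3 onward, concatenate the second-to-last term with the last: ii·d = iid, d·iid = diid, …
Continuing: diidiiddiid · iiddiiddiidiiddiid gives term 8.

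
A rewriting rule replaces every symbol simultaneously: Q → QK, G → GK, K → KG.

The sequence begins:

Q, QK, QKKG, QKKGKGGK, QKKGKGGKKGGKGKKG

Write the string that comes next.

QKKGKGGKKGGKGKKGKGGKGKKGGKKGKGGK

Replace each of the 16 characters of QKKGKGGKKGGKGKKG in place — QK KG KG GK KG GK GK KG KG GK GK KG GK KG KG GK — and concatenate.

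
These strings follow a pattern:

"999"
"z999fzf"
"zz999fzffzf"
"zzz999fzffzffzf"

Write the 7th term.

Every step adds z to the front and fzf to the end of the previous string.
From zzz999fzffzffzf, 3 further steps: zzz999fzffzffzf → zzzz999fzffzffzffzf → zzzzz999fzffzffzffzffzf → (answer).

zzzzzz999fzffzffzffzffzffzf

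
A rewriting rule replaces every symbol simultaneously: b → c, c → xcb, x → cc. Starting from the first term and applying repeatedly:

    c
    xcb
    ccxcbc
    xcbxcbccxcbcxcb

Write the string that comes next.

Rewriting the 15 symbols of xcbxcbccxcbcxcb one by one yields cc xcb c cc xcb c xcb xcb cc xcb c xcb cc xcb c; concatenated:

ccxcbcccxcbcxcbxcbccxcbcxcbccxcbc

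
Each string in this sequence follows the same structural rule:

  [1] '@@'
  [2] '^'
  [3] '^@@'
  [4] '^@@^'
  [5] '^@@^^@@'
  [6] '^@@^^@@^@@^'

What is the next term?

^@@^^@@^@@^^@@^^@@

Each term (from the third on) is the previous term followed by the one before it: term 3 = ^·@@ = ^@@.
Continuing: ^@@^^@@^@@^ · ^@@^^@@ gives term 7.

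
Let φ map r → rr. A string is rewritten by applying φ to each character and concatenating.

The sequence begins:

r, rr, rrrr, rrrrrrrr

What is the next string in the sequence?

rrrrrrrrrrrrrrrr

Expanding rrrrrrrr: r→rr, r→rr, r→rr, r→rr, r→rr, r→rr, r→rr, r→rr. Concatenated: rr rr rr rr rr rr rr rr.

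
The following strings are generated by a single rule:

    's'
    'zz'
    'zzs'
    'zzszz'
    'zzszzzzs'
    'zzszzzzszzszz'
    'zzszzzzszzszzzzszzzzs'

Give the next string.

Each term (from the third on) is the previous term followed by the one before it: term 3 = zz·s = zzs.
So term 8 is zzszzzzszzszzzzszzzzs·zzszzzzszzszz.

zzszzzzszzszzzzszzzzszzszzzzszzszz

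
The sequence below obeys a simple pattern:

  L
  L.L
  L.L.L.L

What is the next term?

L.L.L.L.L.L.L.L

s(k+1) = s(k)·.·s(k) — each term doubles the last with '.' between the halves.
One more doubling of L.L.L.L gives the answer.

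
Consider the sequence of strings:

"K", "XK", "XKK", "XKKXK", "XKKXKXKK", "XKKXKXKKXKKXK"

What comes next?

XKKXKXKKXKKXKXKKXKXKK

From term 3 onward, concatenate the last term with the second-to-last: XK·K = XKK, XKK·XK = XKKXK, …
The next term joins XKKXKXKKXKKXK and XKKXKXKK.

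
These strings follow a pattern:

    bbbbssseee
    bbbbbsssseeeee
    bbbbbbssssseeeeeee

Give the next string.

Reading off run lengths: b runs 4, 5, 6; s runs 3, 4, 5; e runs 3, 5, 7 — each is linear in n, where the shown terms are n = 2, 3, 4.
Setting n = 5 gives 7, 6, 9 characters in each block.

bbbbbbbsssssseeeeeeeee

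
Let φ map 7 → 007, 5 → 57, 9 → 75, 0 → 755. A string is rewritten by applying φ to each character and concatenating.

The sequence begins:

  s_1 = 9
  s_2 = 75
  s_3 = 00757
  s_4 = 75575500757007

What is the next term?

Rewriting the 14 symbols of 75575500757007 one by one yields 007 57 57 007 57 57 755 755 007 57 007 755 755 007; concatenated:

0075757007575775575500757007755755007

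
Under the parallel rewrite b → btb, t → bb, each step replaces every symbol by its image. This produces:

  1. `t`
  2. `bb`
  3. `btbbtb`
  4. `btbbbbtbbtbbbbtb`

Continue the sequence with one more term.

Rewriting the 16 symbols of btbbbbtbbtbbbbtb one by one yields btb bb btb btb btb btb bb btb btb bb btb btb btb btb bb btb; concatenated:

btbbbbtbbtbbtbbtbbbbtbbtbbbbtbbtbbtbbtbbbbtb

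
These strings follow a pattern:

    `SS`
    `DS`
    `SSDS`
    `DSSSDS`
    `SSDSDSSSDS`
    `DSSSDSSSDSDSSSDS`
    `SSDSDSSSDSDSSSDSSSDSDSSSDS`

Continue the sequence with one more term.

DSSSDSSSDSDSSSDSSSDSDSSSDSDSSSDSSSDSDSSSDS

Each term (from the third on) is the two preceding terms concatenated in order: term 3 = SS·DS = SSDS.
So term 8 is DSSSDSSSDSDSSSDS·SSDSDSSSDSDSSSDSSSDSDSSSDS.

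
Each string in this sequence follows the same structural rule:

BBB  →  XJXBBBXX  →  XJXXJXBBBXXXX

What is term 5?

XJXXJXXJXXJXBBBXXXXXXXX

Every step adds XJX to the front and XX to the end of the previous string.
From XJXXJXBBBXXXX, 2 further steps: XJXXJXBBBXXXX → XJXXJXXJXBBBXXXXXX → (answer).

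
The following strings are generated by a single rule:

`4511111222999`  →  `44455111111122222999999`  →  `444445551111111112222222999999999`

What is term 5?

44444444455555111111111111122222222222999999999999999

Reading off run lengths: 4 runs 1, 3, 5; 5 runs 1, 2, 3; 1 runs 5, 7, 9; 2 runs 3, 5, 7; 9 runs 3, 6, 9 — each is linear in n (n = 1, 2, …).
For term 5, n = 5, so the run lengths are 9, 5, 13, 11, 15.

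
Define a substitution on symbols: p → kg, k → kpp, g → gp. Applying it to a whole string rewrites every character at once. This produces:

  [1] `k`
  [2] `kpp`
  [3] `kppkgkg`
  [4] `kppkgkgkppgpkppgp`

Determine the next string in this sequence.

φ(kppkgkgkppgpkppgp) expands symbol-by-symbol to kpp kg kg kpp gp kpp gp kpp kg kg gp kg kpp kg kg gp kg; joining the 17 pieces gives the next term.

kppkgkgkppgpkppgpkppkgkggpkgkppkgkggpkg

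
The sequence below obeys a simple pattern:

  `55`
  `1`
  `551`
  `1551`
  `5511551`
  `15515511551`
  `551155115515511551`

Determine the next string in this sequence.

Each term (from the third on) is the two preceding terms concatenated in order: term 3 = 55·1 = 551.
So term 8 is 15515511551·551155115515511551.

15515511551551155115515511551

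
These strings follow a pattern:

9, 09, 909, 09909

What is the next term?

This is a Fibonacci-style word recurrence s(k) = s(k−2)·s(k−1): e.g. 9·09 = 909.
So term 5 is 909·09909.

90909909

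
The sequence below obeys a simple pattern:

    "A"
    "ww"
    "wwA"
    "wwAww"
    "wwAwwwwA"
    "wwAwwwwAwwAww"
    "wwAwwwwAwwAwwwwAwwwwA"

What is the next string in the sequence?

wwAwwwwAwwAwwwwAwwwwAwwAwwwwAwwAww

This is a Fibonacci-style word recurrence s(k) = s(k−1)·s(k−2): e.g. ww·A = wwA.
The next term joins wwAwwwwAwwAwwwwAwwwwA and wwAwwwwAwwAww.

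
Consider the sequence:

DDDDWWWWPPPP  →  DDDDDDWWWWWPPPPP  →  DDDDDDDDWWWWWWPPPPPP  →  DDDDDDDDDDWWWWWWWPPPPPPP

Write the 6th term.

DDDDDDDDDDDDDDWWWWWWWWWPPPPPPPPP

Term n consists of 2n+2 D's, followed by n+3 W's, followed by n+3 P's (n = 1, 2, …).
Setting n = 6 gives 14, 9, 9 characters in each block.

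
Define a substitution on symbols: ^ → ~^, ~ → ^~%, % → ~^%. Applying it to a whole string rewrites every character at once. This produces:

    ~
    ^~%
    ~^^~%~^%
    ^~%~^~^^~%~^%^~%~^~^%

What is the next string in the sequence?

Rewriting the 21 symbols of ^~%~^~^^~%~^%^~%~^~^% one by one yields ~^ ^~% ~^% ^~% ~^ ^~% ~^ ~^ ^~% ~^% ^~% ~^ ~^% ~^ ^~% ~^% ^~% ~^ ^~% ~^ ~^%; concatenated:

~^^~%~^%^~%~^^~%~^~^^~%~^%^~%~^~^%~^^~%~^%^~%~^^~%~^~^%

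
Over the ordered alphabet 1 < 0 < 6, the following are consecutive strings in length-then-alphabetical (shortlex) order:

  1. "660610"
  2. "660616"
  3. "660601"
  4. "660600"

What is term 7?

Continuing the enumeration 3 steps past 660600: 660600 → 660606 → 660661 → (answer).

660660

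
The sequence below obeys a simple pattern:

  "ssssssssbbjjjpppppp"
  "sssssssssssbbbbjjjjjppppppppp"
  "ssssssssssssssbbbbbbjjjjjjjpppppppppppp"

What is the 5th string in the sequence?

ssssssssssssssssssssbbbbbbbbbbjjjjjjjjjjjpppppppppppppppppp

Term n consists of 3n+2 s's, followed by 2n-2 b's, followed by 2n-1 j's, followed by 3n p's, where the shown terms are n = 2, 3, 4.
Setting n = 6 gives 20, 10, 11, 18 characters in each block.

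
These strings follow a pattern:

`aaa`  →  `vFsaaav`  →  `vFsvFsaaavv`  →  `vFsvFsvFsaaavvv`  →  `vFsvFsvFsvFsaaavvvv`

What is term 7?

Every step adds vFs to the front and v to the end of the previous string.
From vFsvFsvFsvFsaaavvvv, 2 further steps: vFsvFsvFsvFsaaavvvv → vFsvFsvFsvFsvFsaaavvvvv → (answer).

vFsvFsvFsvFsvFsvFsaaavvvvvv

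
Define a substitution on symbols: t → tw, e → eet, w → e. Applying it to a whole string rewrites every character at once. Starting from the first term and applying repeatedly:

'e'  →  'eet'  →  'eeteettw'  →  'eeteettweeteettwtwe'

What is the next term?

eeteettweeteettwtweeeteettweeteettwtwetweeet

Replace each of the 19 characters of eeteettweeteettwtwe in place — eet eet tw eet eet tw tw e eet eet tw eet eet tw tw e tw e eet — and concatenate.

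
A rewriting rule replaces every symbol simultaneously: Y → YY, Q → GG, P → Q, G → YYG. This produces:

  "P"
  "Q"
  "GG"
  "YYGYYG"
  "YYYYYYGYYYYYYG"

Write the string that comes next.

YYYYYYYYYYYYYYGYYYYYYYYYYYYYYG

Applying the rule to each of the 14 symbols of YYYYYYGYYYYYYG gives the pieces YY YY YY YY YY YY YYG YY YY YY YY YY YY YYG, which concatenate to the answer.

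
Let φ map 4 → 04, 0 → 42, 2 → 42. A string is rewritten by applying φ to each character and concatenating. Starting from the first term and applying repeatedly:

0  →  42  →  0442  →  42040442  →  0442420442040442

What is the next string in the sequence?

Replace each of the 16 characters of 0442420442040442 in place — 42 04 04 42 04 42 42 04 04 42 42 04 42 04 04 42 — and concatenate.

42040442044242040442420442040442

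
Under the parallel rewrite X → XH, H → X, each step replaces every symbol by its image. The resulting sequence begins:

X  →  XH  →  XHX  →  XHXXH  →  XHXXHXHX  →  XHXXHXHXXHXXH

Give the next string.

XHXXHXHXXHXXHXHXXHXHX

Replace each of the 13 characters of XHXXHXHXXHXXH in place — XH X XH XH X XH X XH XH X XH XH X — and concatenate.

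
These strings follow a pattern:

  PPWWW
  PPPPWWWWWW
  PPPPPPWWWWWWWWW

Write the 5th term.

PPPPPPPPPPWWWWWWWWWWWWWWW

Each string has the form P^{2n} W^{3n} (n = 1, 2, …).
At n = 5 the blocks have lengths 10, 15.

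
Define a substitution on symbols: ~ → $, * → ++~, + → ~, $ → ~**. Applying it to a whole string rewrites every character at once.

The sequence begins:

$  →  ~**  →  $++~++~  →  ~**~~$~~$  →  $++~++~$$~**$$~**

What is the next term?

~**~~$~~$~**~**$++~++~~**~**$++~++~

φ($++~++~$$~**$$~**) expands symbol-by-symbol to ~** ~ ~ $ ~ ~ $ ~** ~** $ ++~ ++~ ~** ~** $ ++~ ++~; joining the 17 pieces gives the next term.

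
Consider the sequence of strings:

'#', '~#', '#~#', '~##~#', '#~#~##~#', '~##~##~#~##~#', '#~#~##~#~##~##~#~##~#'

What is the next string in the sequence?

~##~##~#~##~##~#~##~#~##~##~#~##~#

Each term (from the third on) is the two preceding terms concatenated in order: term 3 = #·~# = #~#.
So term 8 is ~##~##~#~##~#·#~#~##~#~##~##~#~##~#.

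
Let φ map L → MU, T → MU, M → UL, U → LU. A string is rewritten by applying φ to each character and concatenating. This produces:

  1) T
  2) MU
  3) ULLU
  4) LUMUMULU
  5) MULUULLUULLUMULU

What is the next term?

φ(MULUULLUULLUMULU) expands symbol-by-symbol to UL LU MU LU LU MU MU LU LU MU MU LU UL LU MU LU; joining the 16 pieces gives the next term.

ULLUMULULUMUMULULUMUMULUULLUMULU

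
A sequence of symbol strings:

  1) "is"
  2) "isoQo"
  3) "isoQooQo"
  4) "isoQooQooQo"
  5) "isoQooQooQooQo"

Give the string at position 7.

Every step adds oQo to the end: s(k+1) = s(k)·oQo.
From isoQooQooQooQo, 2 further steps: isoQooQooQooQo → isoQooQooQooQooQo → (answer).

isoQooQooQooQooQooQo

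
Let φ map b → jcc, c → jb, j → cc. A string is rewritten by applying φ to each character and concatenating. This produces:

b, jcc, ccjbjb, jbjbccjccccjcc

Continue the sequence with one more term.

φ(jbjbccjccccjcc) expands symbol-by-symbol to cc jcc cc jcc jb jb cc jb jb jb jb cc jb jb; joining the 14 pieces gives the next term.

ccjccccjccjbjbccjbjbjbjbccjbjb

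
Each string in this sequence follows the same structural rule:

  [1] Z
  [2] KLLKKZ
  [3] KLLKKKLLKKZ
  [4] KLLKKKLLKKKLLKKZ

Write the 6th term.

The strings grow by a fixed prefix KLLKK each time.
From KLLKKKLLKKKLLKKZ, 2 further steps: KLLKKKLLKKKLLKKZ → KLLKKKLLKKKLLKKKLLKKZ → (answer).

KLLKKKLLKKKLLKKKLLKKKLLKKZ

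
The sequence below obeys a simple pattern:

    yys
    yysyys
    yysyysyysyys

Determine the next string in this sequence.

Every step duplicates the string.
So the next term is two copies of yysyysyysyys.

yysyysyysyysyysyysyysyys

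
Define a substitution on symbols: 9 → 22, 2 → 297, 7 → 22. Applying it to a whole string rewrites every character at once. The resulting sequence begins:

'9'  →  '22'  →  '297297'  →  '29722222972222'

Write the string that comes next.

29722222972972972972972222297297297297

Applying the rule to each of the 14 symbols of 29722222972222 gives the pieces 297 22 22 297 297 297 297 297 22 22 297 297 297 297, which concatenate to the answer.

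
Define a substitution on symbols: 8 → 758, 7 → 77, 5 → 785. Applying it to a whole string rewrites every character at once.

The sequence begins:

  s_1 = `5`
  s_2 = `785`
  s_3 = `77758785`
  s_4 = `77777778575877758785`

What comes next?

φ(77777778575877758785) expands symbol-by-symbol to 77 77 77 77 77 77 77 758 785 77 785 758 77 77 77 785 758 77 758 785; joining the 20 pieces gives the next term.

777777777777777587857778575877777778575877758785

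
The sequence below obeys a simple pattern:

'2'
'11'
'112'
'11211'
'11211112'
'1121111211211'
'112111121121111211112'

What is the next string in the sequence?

1121111211211112111121121111211211

This is a Fibonacci-style word recurrence s(k) = s(k−1)·s(k−2): e.g. 11·2 = 112.
The next term joins 112111121121111211112 and 1121111211211.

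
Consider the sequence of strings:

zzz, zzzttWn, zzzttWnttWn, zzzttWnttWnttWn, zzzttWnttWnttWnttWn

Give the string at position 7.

zzzttWnttWnttWnttWnttWnttWn

Each term is the previous one with ttWn appended.
From zzzttWnttWnttWnttWn, 2 further steps: zzzttWnttWnttWnttWn → zzzttWnttWnttWnttWnttWn → (answer).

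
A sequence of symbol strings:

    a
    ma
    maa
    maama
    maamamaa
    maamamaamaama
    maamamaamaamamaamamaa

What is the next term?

maamamaamaamamaamamaamaamamaamaama

Each term (from the third on) is the previous term followed by the one before it: term 3 = ma·a = maa.
Continuing: maamamaamaamamaamamaa · maamamaamaama gives term 8.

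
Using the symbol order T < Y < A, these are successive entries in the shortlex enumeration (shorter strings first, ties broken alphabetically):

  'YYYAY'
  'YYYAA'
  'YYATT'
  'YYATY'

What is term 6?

Continuing the enumeration 2 steps past YYATY: YYATY → YYATA → (answer).

YYAYT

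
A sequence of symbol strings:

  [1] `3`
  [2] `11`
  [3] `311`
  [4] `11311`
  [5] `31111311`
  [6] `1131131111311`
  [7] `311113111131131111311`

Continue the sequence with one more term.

1131131111311311113111131131111311

From term 3 onward, concatenate the second-to-last term with the last: 3·11 = 311, 11·311 = 11311, …
So term 8 is 1131131111311·311113111131131111311.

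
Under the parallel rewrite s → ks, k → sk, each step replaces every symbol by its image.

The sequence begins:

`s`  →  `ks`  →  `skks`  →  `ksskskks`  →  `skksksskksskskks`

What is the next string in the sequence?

Replace each of the 16 characters of skksksskksskskks in place — ks sk sk ks sk ks ks sk sk ks ks sk ks sk sk ks — and concatenate.

ksskskksskksksskskksksskksskskks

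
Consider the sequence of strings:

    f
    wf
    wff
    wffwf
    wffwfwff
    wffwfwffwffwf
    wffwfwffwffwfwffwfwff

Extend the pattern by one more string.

This is a Fibonacci-style word recurrence s(k) = s(k−1)·s(k−2): e.g. wf·f = wff.
Continuing: wffwfwffwffwfwffwfwff · wffwfwffwffwf gives term 8.

wffwfwffwffwfwffwfwffwffwfwffwffwf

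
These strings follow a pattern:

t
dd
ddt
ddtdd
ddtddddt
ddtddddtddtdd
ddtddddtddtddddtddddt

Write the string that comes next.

ddtddddtddtddddtddddtddtddddtddtdd

From term 3 onward, concatenate the last term with the second-to-last: dd·t = ddt, ddt·dd = ddtdd, …
So term 8 is ddtddddtddtddddtddddt·ddtddddtddtdd.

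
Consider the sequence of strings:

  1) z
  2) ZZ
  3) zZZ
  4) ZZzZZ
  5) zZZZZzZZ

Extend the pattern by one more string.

ZZzZZzZZZZzZZ

From term 3 onward, concatenate the second-to-last term with the last: z·ZZ = zZZ, ZZ·zZZ = ZZzZZ, …
So term 6 is ZZzZZ·zZZZZzZZ.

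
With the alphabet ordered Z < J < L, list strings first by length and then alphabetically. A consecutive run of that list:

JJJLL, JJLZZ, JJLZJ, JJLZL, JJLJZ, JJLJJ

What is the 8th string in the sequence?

JJLLZ

Continuing the enumeration 2 steps past JJLJJ: JJLJJ → JJLJL → (answer).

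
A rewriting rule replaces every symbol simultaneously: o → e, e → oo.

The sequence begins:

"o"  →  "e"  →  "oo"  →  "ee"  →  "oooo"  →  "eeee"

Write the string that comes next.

oooooooo

Rewriting each symbol of eeee: e→oo, e→oo, e→oo, e→oo, which concatenates to oo oo oo oo.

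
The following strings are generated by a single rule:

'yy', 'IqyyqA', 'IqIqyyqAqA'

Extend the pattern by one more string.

Each term wraps the previous one in Iq on the left and qA on the right.
So the next term is Iq·IqIqyyqAqA·qA.

IqIqIqyyqAqAqA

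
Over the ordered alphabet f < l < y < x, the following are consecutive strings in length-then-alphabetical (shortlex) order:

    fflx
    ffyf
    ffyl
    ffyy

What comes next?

Find the rightmost character of ffyy below x, bump it to the next letter, and reset everything to its right to f.

ffyx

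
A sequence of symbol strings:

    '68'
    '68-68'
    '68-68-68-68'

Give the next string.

Each string is two copies of the previous one joined by '-'.
One more doubling of 68-68-68-68 gives the answer.

68-68-68-68-68-68-68-68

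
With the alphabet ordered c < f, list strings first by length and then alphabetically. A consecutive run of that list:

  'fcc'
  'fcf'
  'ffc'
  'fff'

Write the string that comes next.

cccc

After fff the length-3 strings are exhausted; the first length-4 string is 4 copies of c.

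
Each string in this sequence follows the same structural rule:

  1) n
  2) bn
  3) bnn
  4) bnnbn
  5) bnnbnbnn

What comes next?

bnnbnbnnbnnbn

From term 3 onward, concatenate the last term with the second-to-last: bn·n = bnn, bnn·bn = bnnbn, …
Continuing: bnnbnbnn · bnnbn gives term 6.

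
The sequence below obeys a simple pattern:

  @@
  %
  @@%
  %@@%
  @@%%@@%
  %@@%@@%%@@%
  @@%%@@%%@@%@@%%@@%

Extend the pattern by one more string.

From term 3 onward, concatenate the second-to-last term with the last: @@·% = @@%, %·@@% = %@@%, …
Continuing: %@@%@@%%@@% · @@%%@@%%@@%@@%%@@% gives term 8.

%@@%@@%%@@%@@%%@@%%@@%@@%%@@%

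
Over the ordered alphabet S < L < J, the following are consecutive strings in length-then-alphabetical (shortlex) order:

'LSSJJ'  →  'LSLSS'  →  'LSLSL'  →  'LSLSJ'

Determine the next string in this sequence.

LSLLS

The successor of LSLSJ increments the rightmost position that isn't already J and resets every position after it to S.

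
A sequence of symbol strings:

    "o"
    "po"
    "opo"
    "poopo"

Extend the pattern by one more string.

opopoopo

This is a Fibonacci-style word recurrence s(k) = s(k−2)·s(k−1): e.g. o·po = opo.
Continuing: opo · poopo gives term 5.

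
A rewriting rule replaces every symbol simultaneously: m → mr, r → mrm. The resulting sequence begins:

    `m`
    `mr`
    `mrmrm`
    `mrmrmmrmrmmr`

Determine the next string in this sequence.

mrmrmmrmrmmrmrmrmmrmrmmrmrmrm

Expanding mrmrmmrmrmmr: m→mr, r→mrm, m→mr, r→mrm, m→mr, m→mr, r→mrm, m→mr, r→mrm, m→mr, m→mr, r→mrm. Concatenated: mr mrm mr mrm mr mr mrm mr mrm mr mr mrm.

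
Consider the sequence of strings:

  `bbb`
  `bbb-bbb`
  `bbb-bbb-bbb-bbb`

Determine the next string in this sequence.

Every step duplicates the string with '-' between the halves.
Doubling bbb-bbb-bbb-bbb with '-' between the halves:

bbb-bbb-bbb-bbb-bbb-bbb-bbb-bbb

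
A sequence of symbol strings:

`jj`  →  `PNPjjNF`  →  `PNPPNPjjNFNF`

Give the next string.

Every step adds PNP to the front and NF to the end of the previous string.
Applying this once more to PNPPNPjjNFNF:

PNPPNPPNPjjNFNFNF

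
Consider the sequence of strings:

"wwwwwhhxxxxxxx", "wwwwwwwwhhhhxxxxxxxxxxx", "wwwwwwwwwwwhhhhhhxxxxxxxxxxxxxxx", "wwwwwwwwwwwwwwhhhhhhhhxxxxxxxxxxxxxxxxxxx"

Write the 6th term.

wwwwwwwwwwwwwwwwwwwwhhhhhhhhhhhhxxxxxxxxxxxxxxxxxxxxxxxxxxx

The n-th term is 3n+2 w's then 2n h's then 4n+3 x's (n = 1, 2, …).
At n = 6 the blocks have lengths 20, 12, 27.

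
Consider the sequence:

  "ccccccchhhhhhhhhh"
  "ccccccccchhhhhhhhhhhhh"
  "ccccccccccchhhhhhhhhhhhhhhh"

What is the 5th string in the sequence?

Term n consists of 2n+1 c's, followed by 3n+1 h's, where the shown terms are n = 3, 4, 5.
Setting n = 7 gives 15, 22 characters in each block.

ccccccccccccccchhhhhhhhhhhhhhhhhhhhhh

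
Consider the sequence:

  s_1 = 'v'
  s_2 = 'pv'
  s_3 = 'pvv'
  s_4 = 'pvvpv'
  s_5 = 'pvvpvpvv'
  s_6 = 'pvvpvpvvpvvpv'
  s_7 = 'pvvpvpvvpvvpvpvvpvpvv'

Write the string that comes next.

pvvpvpvvpvvpvpvvpvpvvpvvpvpvvpvvpv

This is a Fibonacci-style word recurrence s(k) = s(k−1)·s(k−2): e.g. pv·v = pvv.
The next term joins pvvpvpvvpvvpvpvvpvpvv and pvvpvpvvpvvpv.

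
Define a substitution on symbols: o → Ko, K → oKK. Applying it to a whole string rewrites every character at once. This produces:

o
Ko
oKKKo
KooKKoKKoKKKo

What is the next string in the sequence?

Replace each of the 13 characters of KooKKoKKoKKKo in place — oKK Ko Ko oKK oKK Ko oKK oKK Ko oKK oKK oKK Ko — and concatenate.

oKKKoKooKKoKKKooKKoKKKooKKoKKoKKKo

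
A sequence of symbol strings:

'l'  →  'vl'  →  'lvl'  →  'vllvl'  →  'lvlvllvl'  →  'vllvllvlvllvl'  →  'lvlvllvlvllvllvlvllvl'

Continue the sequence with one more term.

This is a Fibonacci-style word recurrence s(k) = s(k−2)·s(k−1): e.g. l·vl = lvl.
Continuing: vllvllvlvllvl · lvlvllvlvllvllvlvllvl gives term 8.

vllvllvlvllvllvlvllvlvllvllvlvllvl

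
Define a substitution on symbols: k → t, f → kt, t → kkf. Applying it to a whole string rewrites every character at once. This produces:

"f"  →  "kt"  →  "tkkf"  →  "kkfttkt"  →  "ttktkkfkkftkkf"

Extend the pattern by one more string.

Replace each of the 14 characters of ttktkkfkkftkkf in place — kkf kkf t kkf t t kt t t kt kkf t t kt — and concatenate.

kkfkkftkkfttktttktkkfttkt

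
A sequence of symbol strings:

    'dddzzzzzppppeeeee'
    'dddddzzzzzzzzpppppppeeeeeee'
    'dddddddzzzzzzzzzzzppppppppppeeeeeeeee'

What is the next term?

dddddddddzzzzzzzzzzzzzzpppppppppppppeeeeeeeeeee

Each string has the form d^{2n-1} z^{3n-1} p^{3n-2} e^{2n+1}, where the shown terms are n = 2, 3, 4.
For the next term, n = 5, so the run lengths are 9, 14, 13, 11.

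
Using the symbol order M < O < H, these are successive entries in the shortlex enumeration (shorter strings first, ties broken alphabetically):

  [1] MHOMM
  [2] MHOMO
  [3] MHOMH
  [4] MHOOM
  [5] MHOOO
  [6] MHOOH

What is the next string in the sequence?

The successor of MHOOH increments the rightmost position that isn't already H and resets every position after it to M.

MHOHM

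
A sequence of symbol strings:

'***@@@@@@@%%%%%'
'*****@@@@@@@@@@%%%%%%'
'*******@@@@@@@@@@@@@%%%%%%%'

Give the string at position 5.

***********@@@@@@@@@@@@@@@@@@@%%%%%%%%%

Reading off run lengths: * runs 3, 5, 7; @ runs 7, 10, 13; % runs 5, 6, 7 — each is linear in n, where the shown terms are n = 2, 3, 4.
Setting n = 6 gives 11, 19, 9 characters in each block.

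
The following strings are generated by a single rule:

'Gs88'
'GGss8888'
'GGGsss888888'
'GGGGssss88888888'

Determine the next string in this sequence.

GGGGGsssss8888888888

Each string has the form G^{n} s^{n} 8^{2n} (n = 1, 2, …).
At n = 5 the blocks have lengths 5, 5, 10.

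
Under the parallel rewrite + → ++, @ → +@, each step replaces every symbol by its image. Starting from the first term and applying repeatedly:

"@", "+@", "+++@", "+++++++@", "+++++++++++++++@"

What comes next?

+++++++++++++++++++++++++++++++@

Applying the rule to each of the 16 symbols of +++++++++++++++@ gives the pieces ++ ++ ++ ++ ++ ++ ++ ++ ++ ++ ++ ++ ++ ++ ++ +@, which concatenate to the answer.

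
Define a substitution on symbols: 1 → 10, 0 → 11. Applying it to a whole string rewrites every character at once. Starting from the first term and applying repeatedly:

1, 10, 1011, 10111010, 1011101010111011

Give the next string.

10111010101110111011101010111010

Applying the rule to each of the 16 symbols of 1011101010111011 gives the pieces 10 11 10 10 10 11 10 11 10 11 10 10 10 11 10 10, which concatenate to the answer.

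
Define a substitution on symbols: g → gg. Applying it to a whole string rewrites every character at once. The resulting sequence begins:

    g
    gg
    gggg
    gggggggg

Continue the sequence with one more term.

Expanding gggggggg: g→gg, g→gg, g→gg, g→gg, g→gg, g→gg, g→gg, g→gg. Concatenated: gg gg gg gg gg gg gg gg.

gggggggggggggggg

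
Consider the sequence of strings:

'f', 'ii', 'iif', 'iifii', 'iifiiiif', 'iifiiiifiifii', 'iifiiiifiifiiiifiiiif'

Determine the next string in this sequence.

iifiiiifiifiiiifiiiifiifiiiifiifii

This is a Fibonacci-style word recurrence s(k) = s(k−1)·s(k−2): e.g. ii·f = iif.
The next term joins iifiiiifiifiiiifiiiif and iifiiiifiifii.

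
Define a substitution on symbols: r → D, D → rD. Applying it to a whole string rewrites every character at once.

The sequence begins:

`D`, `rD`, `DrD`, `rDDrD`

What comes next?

DrDrDDrD

Apply φ to rDDrD symbol by symbol: r→D, D→rD, D→rD, r→D, D→rD; joined: D rD rD D rD.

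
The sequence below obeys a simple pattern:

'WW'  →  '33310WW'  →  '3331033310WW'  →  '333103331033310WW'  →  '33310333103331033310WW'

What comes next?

3331033310333103331033310WW

Every step adds 33310 at the front: s(k+1) = 33310·s(k).
One more step from 33310333103331033310WW gives the answer.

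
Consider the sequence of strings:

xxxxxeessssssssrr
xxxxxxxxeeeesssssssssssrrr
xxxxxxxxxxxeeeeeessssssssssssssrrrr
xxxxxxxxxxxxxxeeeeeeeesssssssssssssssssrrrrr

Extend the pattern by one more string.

xxxxxxxxxxxxxxxxxeeeeeeeeeessssssssssssssssssssrrrrrr

Each string has the form x^{3n-1} e^{2n-2} s^{3n+2} r^{n}, where the shown terms are n = 2, 3, 4, 5.
For the next term, n = 6, so the run lengths are 17, 10, 20, 6.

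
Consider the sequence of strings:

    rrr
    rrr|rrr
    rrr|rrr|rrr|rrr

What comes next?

rrr|rrr|rrr|rrr|rrr|rrr|rrr|rrr

Each string is two copies of the previous one joined by '|'.
One more doubling of rrr|rrr|rrr|rrr gives the answer.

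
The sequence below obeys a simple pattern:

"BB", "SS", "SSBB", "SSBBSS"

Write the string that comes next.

This is a Fibonacci-style word recurrence s(k) = s(k−1)·s(k−2): e.g. SS·BB = SSBB.
The next term joins SSBBSS and SSBB.

SSBBSSSSBB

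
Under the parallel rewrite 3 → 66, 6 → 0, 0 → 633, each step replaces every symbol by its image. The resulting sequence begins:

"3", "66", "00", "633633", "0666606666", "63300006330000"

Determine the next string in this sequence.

φ(63300006330000) expands symbol-by-symbol to 0 66 66 633 633 633 633 0 66 66 633 633 633 633; joining the 14 pieces gives the next term.

0666663363363363306666633633633633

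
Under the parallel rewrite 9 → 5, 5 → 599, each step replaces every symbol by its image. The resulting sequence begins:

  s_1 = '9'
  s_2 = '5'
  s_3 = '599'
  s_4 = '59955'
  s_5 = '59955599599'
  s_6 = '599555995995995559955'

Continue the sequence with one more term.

Replace each of the 21 characters of 599555995995995559955 in place — 599 5 5 599 599 599 5 5 599 5 5 599 5 5 599 599 599 5 5 599 599 — and concatenate.

5995559959959955599555995559959959955599599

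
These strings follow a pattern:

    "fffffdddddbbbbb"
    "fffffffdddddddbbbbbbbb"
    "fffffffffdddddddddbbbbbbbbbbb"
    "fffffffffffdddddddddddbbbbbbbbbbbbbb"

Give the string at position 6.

fffffffffffffffdddddddddddddddbbbbbbbbbbbbbbbbbbbb

The n-th term is 2n+1 f's then 2n+1 d's then 3n-1 b's, where the shown terms are n = 2, 3, 4, 5.
For term 6, n = 7, so the run lengths are 15, 15, 20.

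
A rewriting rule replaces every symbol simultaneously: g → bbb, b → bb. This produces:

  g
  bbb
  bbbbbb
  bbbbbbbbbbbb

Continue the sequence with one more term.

bbbbbbbbbbbbbbbbbbbbbbbb

Apply φ to bbbbbbbbbbbb symbol by symbol: b→bb, b→bb, b→bb, b→bb, b→bb, b→bb, b→bb, b→bb, b→bb, b→bb, b→bb, b→bb; joined: bb bb bb bb bb bb bb bb bb bb bb bb.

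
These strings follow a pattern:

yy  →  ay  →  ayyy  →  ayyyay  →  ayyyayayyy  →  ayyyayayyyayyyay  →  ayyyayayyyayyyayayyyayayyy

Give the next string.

ayyyayayyyayyyayayyyayayyyayyyayayyyayyyay

From term 3 onward, concatenate the last term with the second-to-last: ay·yy = ayyy, ayyy·ay = ayyyay, …
Continuing: ayyyayayyyayyyayayyyayayyy · ayyyayayyyayyyay gives term 8.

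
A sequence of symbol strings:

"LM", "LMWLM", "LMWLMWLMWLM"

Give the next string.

LMWLMWLMWLMWLMWLMWLMWLM

Each string is two copies of the previous one joined by 'W'.
One more doubling of LMWLMWLMWLM gives the answer.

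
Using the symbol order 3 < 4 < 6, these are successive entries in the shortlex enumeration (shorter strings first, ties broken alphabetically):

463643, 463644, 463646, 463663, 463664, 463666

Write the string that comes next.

464333

Find the rightmost character of 463666 below 6, bump it to the next letter, and reset everything to its right to 3.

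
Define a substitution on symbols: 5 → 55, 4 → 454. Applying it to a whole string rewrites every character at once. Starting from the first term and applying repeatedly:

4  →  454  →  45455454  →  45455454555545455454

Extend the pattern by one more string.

454554545555454554545555555545455454555545455454

φ(45455454555545455454) expands symbol-by-symbol to 454 55 454 55 55 454 55 454 55 55 55 55 454 55 454 55 55 454 55 454; joining the 20 pieces gives the next term.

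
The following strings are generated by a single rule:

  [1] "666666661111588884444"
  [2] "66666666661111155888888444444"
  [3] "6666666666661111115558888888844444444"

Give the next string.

The n-th term is 2n+2 6's then n+1 1's then n-2 5's then 2n-2 8's then 2n-2 4's, where the shown terms are n = 3, 4, 5.
For the next term, n = 6, so the run lengths are 14, 7, 4, 10, 10.

666666666666661111111555588888888884444444444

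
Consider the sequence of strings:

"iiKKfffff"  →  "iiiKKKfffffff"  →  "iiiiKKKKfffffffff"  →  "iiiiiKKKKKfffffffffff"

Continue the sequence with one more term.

iiiiiiKKKKKKfffffffffffff

Reading off run lengths: i runs 2, 3, 4, 5; K runs 2, 3, 4, 5; f runs 5, 7, 9, 11 — each is linear in n, where the shown terms are n = 2, 3, 4, 5.
Setting n = 6 gives 6, 6, 13 characters in each block.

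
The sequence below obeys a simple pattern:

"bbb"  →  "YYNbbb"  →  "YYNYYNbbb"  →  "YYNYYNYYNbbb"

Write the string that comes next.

Each term is the previous one with YYN prepended.
Applying this once more to YYNYYNYYNbbb:

YYNYYNYYNYYNbbb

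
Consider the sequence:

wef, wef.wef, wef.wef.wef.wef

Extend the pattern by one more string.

s(k+1) = s(k)·.·s(k) — each term doubles the last with '.' between the halves.
Doubling wef.wef.wef.wef with '.' between the halves:

wef.wef.wef.wef.wef.wef.wef.wef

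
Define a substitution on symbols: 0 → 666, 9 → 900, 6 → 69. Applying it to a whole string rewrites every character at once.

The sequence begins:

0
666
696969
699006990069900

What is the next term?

699009006666666990090066666669900900666666

Replace each of the 15 characters of 699006990069900 in place — 69 900 900 666 666 69 900 900 666 666 69 900 900 666 666 — and concatenate.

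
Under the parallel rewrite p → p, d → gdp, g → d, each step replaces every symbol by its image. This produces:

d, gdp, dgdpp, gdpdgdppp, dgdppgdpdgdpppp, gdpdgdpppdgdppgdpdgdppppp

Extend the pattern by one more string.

Rewriting the 25 symbols of gdpdgdpppdgdppgdpdgdppppp one by one yields d gdp p gdp d gdp p p p gdp d gdp p p d gdp p gdp d gdp p p p p p; concatenated:

dgdppgdpdgdppppgdpdgdpppdgdppgdpdgdpppppp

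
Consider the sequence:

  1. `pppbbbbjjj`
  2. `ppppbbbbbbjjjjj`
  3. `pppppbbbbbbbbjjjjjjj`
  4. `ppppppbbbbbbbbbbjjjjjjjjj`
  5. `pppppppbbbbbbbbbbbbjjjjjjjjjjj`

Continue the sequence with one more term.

The n-th term is n+2 p's then 2n+2 b's then 2n+1 j's (n = 1, 2, …).
Setting n = 6 gives 8, 14, 13 characters in each block.

ppppppppbbbbbbbbbbbbbbjjjjjjjjjjjjj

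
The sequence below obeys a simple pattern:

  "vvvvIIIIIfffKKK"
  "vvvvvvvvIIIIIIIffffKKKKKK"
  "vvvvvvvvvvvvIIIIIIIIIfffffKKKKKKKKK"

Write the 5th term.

Each string has the form v^{4n} I^{2n+3} f^{n+2} K^{3n} (n = 1, 2, …).
At n = 5 the blocks have lengths 20, 13, 7, 15.

vvvvvvvvvvvvvvvvvvvvIIIIIIIIIIIIIfffffffKKKKKKKKKKKKKKK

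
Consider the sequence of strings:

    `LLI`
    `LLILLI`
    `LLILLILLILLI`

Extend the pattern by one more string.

LLILLILLILLILLILLILLILLI

Each string is two copies of the previous one concatenated.
So the next term is two copies of LLILLILLILLI.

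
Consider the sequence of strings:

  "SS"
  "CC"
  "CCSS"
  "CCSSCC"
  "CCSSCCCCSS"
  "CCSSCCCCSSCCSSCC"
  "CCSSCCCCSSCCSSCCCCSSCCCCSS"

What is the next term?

CCSSCCCCSSCCSSCCCCSSCCCCSSCCSSCCCCSSCCSSCC

From term 3 onward, concatenate the last term with the second-to-last: CC·SS = CCSS, CCSS·CC = CCSSCC, …
So term 8 is CCSSCCCCSSCCSSCCCCSSCCCCSS·CCSSCCCCSSCCSSCC.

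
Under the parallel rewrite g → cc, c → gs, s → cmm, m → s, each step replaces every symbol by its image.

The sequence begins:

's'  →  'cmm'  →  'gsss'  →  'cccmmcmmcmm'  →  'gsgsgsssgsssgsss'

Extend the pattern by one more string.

cccmmcccmmcccmmcmmcmmcccmmcmmcmmcccmmcmmcmm

Replace each of the 16 characters of gsgsgsssgsssgsss in place — cc cmm cc cmm cc cmm cmm cmm cc cmm cmm cmm cc cmm cmm cmm — and concatenate.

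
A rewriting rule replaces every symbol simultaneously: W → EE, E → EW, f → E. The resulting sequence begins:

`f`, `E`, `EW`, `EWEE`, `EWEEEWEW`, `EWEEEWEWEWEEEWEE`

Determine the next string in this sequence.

EWEEEWEWEWEEEWEEEWEEEWEWEWEEEWEW

Applying the rule to each of the 16 symbols of EWEEEWEWEWEEEWEE gives the pieces EW EE EW EW EW EE EW EE EW EE EW EW EW EE EW EW, which concatenate to the answer.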